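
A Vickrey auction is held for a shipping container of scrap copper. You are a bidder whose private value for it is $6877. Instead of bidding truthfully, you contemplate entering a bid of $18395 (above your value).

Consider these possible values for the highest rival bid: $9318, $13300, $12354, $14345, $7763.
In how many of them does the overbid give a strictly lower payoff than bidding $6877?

The deviation hurts exactly when the highest competing bid lies strictly between $6877 and $18395 — overbidding then wins at a price above your value.
$9318: inside the interval → strictly worse (loss $2441).
$13300: inside the interval → strictly worse (loss $6423).
$12354: inside the interval → strictly worse (loss $5477).
$14345: inside the interval → strictly worse (loss $7468).
$7763: inside the interval → strictly worse (loss $886).
Count: 5.

5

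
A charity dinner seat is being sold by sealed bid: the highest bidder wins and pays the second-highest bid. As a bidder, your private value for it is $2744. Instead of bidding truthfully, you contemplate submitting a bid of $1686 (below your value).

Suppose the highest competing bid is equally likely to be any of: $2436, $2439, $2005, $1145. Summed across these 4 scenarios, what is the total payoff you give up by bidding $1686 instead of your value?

$1352

The deviation costs you only when the competing bid falls strictly between $1686 and $2744; elsewhere both bids give the same outcome.
$2436: truthful payoff $308, deviation payoff $0 → loss $308.
$2439: truthful payoff $305, deviation payoff $0 → loss $305.
$2005: truthful payoff $739, deviation payoff $0 → loss $739.
$1145: outcomes coincide → loss $0.
Total loss = $308 + $305 + $739 = $1352.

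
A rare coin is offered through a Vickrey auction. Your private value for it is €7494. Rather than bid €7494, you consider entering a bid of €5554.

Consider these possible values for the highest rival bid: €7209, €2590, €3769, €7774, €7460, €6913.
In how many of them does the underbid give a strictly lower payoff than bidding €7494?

The deviation hurts exactly when the highest competing bid lies strictly between €5554 and €7494 — underbidding then forfeits a profitable win.
€7209: inside the interval → strictly worse (loss €285).
€2590: below both → same outcome either way.
€3769: below both → same outcome either way.
€7774: above both → same outcome either way.
€7460: inside the interval → strictly worse (loss €34).
€6913: inside the interval → strictly worse (loss €581).
Count: 3.

3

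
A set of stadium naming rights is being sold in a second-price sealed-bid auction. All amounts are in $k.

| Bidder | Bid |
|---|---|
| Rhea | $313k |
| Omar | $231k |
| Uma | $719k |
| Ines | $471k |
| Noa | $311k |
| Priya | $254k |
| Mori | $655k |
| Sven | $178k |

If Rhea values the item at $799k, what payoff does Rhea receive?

$0k

Highest bid: Uma at $719k, so Uma wins.
Second-highest bid: Mori at $655k — that is the price the winner pays.
Rhea did not win, so Rhea pays nothing and receives nothing: payoff $0k.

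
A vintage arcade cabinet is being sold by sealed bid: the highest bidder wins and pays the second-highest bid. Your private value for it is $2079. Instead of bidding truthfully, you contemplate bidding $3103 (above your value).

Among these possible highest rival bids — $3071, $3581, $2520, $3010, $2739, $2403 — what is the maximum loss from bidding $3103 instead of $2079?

$992

$3071: truthful gives $0, deviation gives −$992 → loss $992.
$3581: same outcome either way → loss $0.
$2520: truthful gives $0, deviation gives −$441 → loss $441.
$3010: truthful gives $0, deviation gives −$931 → loss $931.
$2739: truthful gives $0, deviation gives −$660 → loss $660.
$2403: truthful gives $0, deviation gives −$324 → loss $324.
Maximum loss: $992.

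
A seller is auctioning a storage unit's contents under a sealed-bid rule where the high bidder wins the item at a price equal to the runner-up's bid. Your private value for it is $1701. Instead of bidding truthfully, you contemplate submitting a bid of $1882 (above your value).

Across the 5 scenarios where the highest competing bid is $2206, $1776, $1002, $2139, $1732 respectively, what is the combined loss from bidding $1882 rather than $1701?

The deviation costs you only when the competing bid falls strictly between $1701 and $1882; elsewhere both bids give the same outcome.
$2206: outcomes coincide → loss $0.
$1776: truthful payoff $0, deviation payoff −$75 → loss $75.
$1002: outcomes coincide → loss $0.
$2139: outcomes coincide → loss $0.
$1732: truthful payoff $0, deviation payoff −$31 → loss $31.
Total loss = $75 + $31 = $106.
In a second-price auction your bid sets only whether you win, not what you pay, so bidding your true value is weakly dominant.

$106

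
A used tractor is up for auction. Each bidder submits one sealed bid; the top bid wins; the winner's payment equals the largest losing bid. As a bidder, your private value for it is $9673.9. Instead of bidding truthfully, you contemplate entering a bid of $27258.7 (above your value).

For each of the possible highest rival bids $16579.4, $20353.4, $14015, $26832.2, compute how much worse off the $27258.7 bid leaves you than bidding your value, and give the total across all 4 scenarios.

$39084.4

The deviation costs you only when the competing bid falls strictly between $9673.9 and $27258.7; elsewhere both bids give the same outcome.
$16579.4: truthful payoff $0, deviation payoff −$6905.5 → loss $6905.5.
$20353.4: truthful payoff $0, deviation payoff −$10679.5 → loss $10679.5.
$14015: truthful payoff $0, deviation payoff −$4341.1 → loss $4341.1.
$26832.2: truthful payoff $0, deviation payoff −$17158.3 → loss $17158.3.
Total loss = $6905.5 + $10679.5 + $4341.1 + $17158.3 = $39084.4.
Truthful bidding weakly dominates here: raising your bid can only win items priced above your value, and lowering it can only forfeit items priced below.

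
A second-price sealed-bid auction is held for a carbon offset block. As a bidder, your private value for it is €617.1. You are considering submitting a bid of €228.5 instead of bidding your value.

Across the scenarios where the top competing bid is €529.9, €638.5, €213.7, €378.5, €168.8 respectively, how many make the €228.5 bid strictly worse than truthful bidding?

2

The deviation hurts exactly when the highest competing bid lies strictly between €228.5 and €617.1 — underbidding then forfeits a profitable win.
€529.9: inside the interval → strictly worse (loss €87.2).
€638.5: above both → same outcome either way.
€213.7: below both → same outcome either way.
€378.5: inside the interval → strictly worse (loss €238.6).
€168.8: below both → same outcome either way.
Count: 2.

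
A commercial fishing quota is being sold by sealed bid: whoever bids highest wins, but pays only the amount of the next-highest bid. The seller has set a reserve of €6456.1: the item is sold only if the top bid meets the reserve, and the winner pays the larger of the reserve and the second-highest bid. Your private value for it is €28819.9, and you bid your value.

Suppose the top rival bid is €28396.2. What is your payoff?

€423.7

Your bid €28819.9 is the highest and exceeds the reserve.
Price = max(second-highest bid, reserve) = max(€28396.2, €6456.1) = €28396.2.
Payoff = €28819.9 − €28396.2 = €423.7.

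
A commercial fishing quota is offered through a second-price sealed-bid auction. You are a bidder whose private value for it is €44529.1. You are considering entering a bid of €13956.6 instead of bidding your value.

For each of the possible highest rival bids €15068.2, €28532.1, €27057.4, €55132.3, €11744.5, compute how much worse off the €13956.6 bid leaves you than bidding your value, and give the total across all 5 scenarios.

The deviation costs you only when the competing bid falls strictly between €13956.6 and €44529.1; elsewhere both bids give the same outcome.
€15068.2: truthful payoff €29460.9, deviation payoff €0 → loss €29460.9.
€28532.1: truthful payoff €15997, deviation payoff €0 → loss €15997.
€27057.4: truthful payoff €17471.7, deviation payoff €0 → loss €17471.7.
€55132.3: outcomes coincide → loss €0.
€11744.5: outcomes coincide → loss €0.
Total loss = €29460.9 + €15997 + €17471.7 = €62929.6.

€62929.6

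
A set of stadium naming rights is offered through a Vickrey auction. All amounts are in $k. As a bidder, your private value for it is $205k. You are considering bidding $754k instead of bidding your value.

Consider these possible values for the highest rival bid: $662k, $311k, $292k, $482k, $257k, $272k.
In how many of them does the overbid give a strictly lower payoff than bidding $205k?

The deviation hurts exactly when the highest competing bid lies strictly between $205k and $754k — overbidding then wins at a price above your value.
$662k: inside the interval → strictly worse (loss $457k).
$311k: inside the interval → strictly worse (loss $106k).
$292k: inside the interval → strictly worse (loss $87k).
$482k: inside the interval → strictly worse (loss $277k).
$257k: inside the interval → strictly worse (loss $52k).
$272k: inside the interval → strictly worse (loss $67k).
Count: 6.

6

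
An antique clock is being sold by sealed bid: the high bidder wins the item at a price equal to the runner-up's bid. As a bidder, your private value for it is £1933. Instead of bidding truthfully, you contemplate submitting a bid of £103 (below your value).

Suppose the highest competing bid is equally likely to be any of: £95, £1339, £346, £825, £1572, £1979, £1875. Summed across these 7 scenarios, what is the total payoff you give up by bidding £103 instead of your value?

The deviation costs you only when the competing bid falls strictly between £103 and £1933; elsewhere both bids give the same outcome.
£95: outcomes coincide → loss £0.
£1339: truthful payoff £594, deviation payoff £0 → loss £594.
£346: truthful payoff £1587, deviation payoff £0 → loss £1587.
£825: truthful payoff £1108, deviation payoff £0 → loss £1108.
£1572: truthful payoff £361, deviation payoff £0 → loss £361.
£1979: outcomes coincide → loss £0.
£1875: truthful payoff £58, deviation payoff £0 → loss £58.
Total loss = £594 + £1587 + £1108 + £361 + £58 = £3708.

£3708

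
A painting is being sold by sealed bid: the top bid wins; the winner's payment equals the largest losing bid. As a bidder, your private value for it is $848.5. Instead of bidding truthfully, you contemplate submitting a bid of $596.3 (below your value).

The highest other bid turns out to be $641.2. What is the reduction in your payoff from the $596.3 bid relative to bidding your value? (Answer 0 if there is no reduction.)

Bidding your value $848.5: you win (since $848.5 > $641.2) and pay $641.2. Payoff $207.3.
Bidding $596.3: you lose. Payoff $0.
The competing bid $641.2 lies between your shaded bid and your value, so underbidding forfeits an item you could have won at a profitable price.
Loss from deviating = $207.3 − ($0) = $207.3.
Truthful bidding weakly dominates here: raising your bid can only win items priced above your value, and lowering it can only forfeit items priced below.

$207.3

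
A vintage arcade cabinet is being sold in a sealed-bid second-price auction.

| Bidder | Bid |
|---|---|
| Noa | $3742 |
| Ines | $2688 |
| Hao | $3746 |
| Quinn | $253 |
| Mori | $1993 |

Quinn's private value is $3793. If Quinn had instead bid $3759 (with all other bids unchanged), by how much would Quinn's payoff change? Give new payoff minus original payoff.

$47

The highest bid among the other bidders is $3746; Quinn's bid doesn't change that.
Original bid $253: Quinn is not highest (top rival bid is $3746); payoff $0.
Alternative bid $3759: Quinn is highest, pays the top rival bid $3746; payoff $3793 − $3746 = $47.
Change in payoff = $47 − ($0) = $47.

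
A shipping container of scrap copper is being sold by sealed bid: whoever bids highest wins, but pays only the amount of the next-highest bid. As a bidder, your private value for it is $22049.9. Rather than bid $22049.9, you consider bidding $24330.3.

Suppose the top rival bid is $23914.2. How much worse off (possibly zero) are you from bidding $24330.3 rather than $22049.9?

Bidding your value $22049.9: you lose (since $22049.9 < $23914.2). Payoff $0.
Bidding $24330.3: you win and pay $23914.2. Payoff $22049.9 − $23914.2 = −$1864.3.
The competing bid $23914.2 lies between your value and your inflated bid, so overbidding wins an item priced above your value.
Loss from deviating = $0 − (−$1864.3) = $1864.3.

$1864.3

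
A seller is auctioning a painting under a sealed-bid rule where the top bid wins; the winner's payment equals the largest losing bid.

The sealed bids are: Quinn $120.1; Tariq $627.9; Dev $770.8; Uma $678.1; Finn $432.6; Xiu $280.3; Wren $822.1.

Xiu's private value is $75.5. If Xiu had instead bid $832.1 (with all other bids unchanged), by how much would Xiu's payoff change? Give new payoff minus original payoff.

The highest bid among the other bidders is $822.1; Xiu's bid doesn't change that.
Original bid $280.3: Xiu is not highest (top rival bid is $822.1); payoff $0.
Alternative bid $832.1: Xiu is highest, pays the top rival bid $822.1; payoff $75.5 − $822.1 = −$746.6.
Change in payoff = −$746.6 − ($0) = −$746.6.

−$746.6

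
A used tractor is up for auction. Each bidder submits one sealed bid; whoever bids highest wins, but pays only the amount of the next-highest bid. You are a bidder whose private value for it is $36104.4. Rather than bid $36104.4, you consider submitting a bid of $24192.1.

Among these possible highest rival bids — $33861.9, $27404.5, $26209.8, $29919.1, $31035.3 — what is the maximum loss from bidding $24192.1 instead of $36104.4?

$9894.6

$33861.9: truthful gives $2242.5, deviation gives $0 → loss $2242.5.
$27404.5: truthful gives $8699.9, deviation gives $0 → loss $8699.9.
$26209.8: truthful gives $9894.6, deviation gives $0 → loss $9894.6.
$29919.1: truthful gives $6185.3, deviation gives $0 → loss $6185.3.
$31035.3: truthful gives $5069.1, deviation gives $0 → loss $5069.1.
Maximum loss: $9894.6.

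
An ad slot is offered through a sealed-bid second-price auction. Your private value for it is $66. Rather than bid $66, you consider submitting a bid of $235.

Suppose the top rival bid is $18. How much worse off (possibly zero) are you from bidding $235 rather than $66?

$0

Bidding your value $66: you win (since $66 > $18) and pay $18. Payoff $48.
Bidding $235: you win and pay $18. Payoff $66 − $18 = $48.
Difference = $48 − $48 = $0; both bids lead to the same outcome because the competing bid is below both your value and your alternative bid.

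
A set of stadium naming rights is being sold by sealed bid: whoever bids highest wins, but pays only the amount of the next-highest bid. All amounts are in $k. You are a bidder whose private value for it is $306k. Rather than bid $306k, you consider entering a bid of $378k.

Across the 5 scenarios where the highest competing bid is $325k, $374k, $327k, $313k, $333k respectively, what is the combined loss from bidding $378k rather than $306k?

$142k

The deviation costs you only when the competing bid falls strictly between $306k and $378k; elsewhere both bids give the same outcome.
$325k: truthful payoff $0k, deviation payoff −$19k → loss $19k.
$374k: truthful payoff $0k, deviation payoff −$68k → loss $68k.
$327k: truthful payoff $0k, deviation payoff −$21k → loss $21k.
$313k: truthful payoff $0k, deviation payoff −$7k → loss $7k.
$333k: truthful payoff $0k, deviation payoff −$27k → loss $27k.
Total loss = $19k + $68k + $21k + $7k + $27k = $142k.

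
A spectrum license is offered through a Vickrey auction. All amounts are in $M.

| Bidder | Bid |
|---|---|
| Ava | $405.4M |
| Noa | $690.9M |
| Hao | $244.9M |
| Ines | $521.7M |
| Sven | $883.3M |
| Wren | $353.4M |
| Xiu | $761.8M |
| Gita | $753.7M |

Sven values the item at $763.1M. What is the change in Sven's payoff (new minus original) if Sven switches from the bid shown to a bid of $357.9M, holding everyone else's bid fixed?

−$1.3M

The highest bid among the other bidders is $761.8M; Sven's bid doesn't change that.
Original bid $883.3M: Sven is highest, pays the top rival bid $761.8M; payoff $763.1M − $761.8M = $1.3M.
Alternative bid $357.9M: Sven is not highest (top rival bid is $761.8M); payoff $0M.
Change in payoff = $0M − ($1.3M) = −$1.3M.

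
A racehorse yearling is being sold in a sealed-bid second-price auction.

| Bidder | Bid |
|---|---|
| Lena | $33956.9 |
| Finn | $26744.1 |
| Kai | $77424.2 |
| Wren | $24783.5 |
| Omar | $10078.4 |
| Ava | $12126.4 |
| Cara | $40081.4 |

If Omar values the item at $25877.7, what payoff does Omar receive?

Highest bid: Kai at $77424.2, so Kai wins.
Second-highest bid: Cara at $40081.4 — that is the price the winner pays.
Omar did not win, so Omar pays nothing and receives nothing: payoff $0.

$0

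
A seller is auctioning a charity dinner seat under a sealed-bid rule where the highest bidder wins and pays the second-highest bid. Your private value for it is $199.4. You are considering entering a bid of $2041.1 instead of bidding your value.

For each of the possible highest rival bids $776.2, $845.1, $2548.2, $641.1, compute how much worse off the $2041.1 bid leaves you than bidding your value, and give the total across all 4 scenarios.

$1664.2

The deviation costs you only when the competing bid falls strictly between $199.4 and $2041.1; elsewhere both bids give the same outcome.
$776.2: truthful payoff $0, deviation payoff −$576.8 → loss $576.8.
$845.1: truthful payoff $0, deviation payoff −$645.7 → loss $645.7.
$2548.2: outcomes coincide → loss $0.
$641.1: truthful payoff $0, deviation payoff −$441.7 → loss $441.7.
Total loss = $576.8 + $645.7 + $441.7 = $1664.2.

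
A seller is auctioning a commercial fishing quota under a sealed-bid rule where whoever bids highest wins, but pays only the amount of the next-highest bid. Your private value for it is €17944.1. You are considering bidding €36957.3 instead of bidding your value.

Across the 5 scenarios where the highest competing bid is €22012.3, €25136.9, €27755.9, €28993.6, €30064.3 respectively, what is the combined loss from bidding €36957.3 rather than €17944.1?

€44242.5

The deviation costs you only when the competing bid falls strictly between €17944.1 and €36957.3; elsewhere both bids give the same outcome.
€22012.3: truthful payoff €0, deviation payoff −€4068.2 → loss €4068.2.
€25136.9: truthful payoff €0, deviation payoff −€7192.8 → loss €7192.8.
€27755.9: truthful payoff €0, deviation payoff −€9811.8 → loss €9811.8.
€28993.6: truthful payoff €0, deviation payoff −€11049.5 → loss €11049.5.
€30064.3: truthful payoff €0, deviation payoff −€12120.2 → loss €12120.2.
Total loss = €4068.2 + €7192.8 + €9811.8 + €11049.5 + €12120.2 = €44242.5.
In a second-price auction your bid sets only whether you win, not what you pay, so bidding your true value is weakly dominant.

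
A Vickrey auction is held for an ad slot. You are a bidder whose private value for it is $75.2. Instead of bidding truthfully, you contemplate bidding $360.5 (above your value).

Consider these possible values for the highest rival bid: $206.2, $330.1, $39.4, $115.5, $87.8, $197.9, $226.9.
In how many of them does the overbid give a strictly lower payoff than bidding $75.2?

6

The deviation hurts exactly when the highest competing bid lies strictly between $75.2 and $360.5 — overbidding then wins at a price above your value.
$206.2: inside the interval → strictly worse (loss $131).
$330.1: inside the interval → strictly worse (loss $254.9).
$39.4: below both → same outcome either way.
$115.5: inside the interval → strictly worse (loss $40.3).
$87.8: inside the interval → strictly worse (loss $12.6).
$197.9: inside the interval → strictly worse (loss $122.7).
$226.9: inside the interval → strictly worse (loss $151.7).
Count: 6.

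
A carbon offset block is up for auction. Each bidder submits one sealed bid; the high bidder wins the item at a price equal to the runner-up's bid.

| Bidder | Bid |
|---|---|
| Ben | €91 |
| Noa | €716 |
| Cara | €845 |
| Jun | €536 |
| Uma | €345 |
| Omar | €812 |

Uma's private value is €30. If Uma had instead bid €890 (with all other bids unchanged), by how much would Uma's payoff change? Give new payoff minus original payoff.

−€815

The highest bid among the other bidders is €845; Uma's bid doesn't change that.
Original bid €345: Uma is not highest (top rival bid is €845); payoff €0.
Alternative bid €890: Uma is highest, pays the top rival bid €845; payoff €30 − €845 = −€815.
Change in payoff = −€815 − (€0) = −€815.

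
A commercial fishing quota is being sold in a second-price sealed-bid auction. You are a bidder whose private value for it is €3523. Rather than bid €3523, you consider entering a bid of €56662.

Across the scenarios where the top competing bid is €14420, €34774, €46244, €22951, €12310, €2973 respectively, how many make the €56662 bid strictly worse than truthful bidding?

The deviation hurts exactly when the highest competing bid lies strictly between €3523 and €56662 — overbidding then wins at a price above your value.
€14420: inside the interval → strictly worse (loss €10897).
€34774: inside the interval → strictly worse (loss €31251).
€46244: inside the interval → strictly worse (loss €42721).
€22951: inside the interval → strictly worse (loss €19428).
€12310: inside the interval → strictly worse (loss €8787).
€2973: below both → same outcome either way.
Count: 5.

5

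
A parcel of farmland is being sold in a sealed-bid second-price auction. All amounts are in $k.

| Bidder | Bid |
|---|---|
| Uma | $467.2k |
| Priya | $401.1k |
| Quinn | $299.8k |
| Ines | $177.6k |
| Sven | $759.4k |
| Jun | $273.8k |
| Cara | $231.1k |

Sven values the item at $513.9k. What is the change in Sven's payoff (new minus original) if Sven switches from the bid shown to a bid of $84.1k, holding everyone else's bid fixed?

The highest bid among the other bidders is $467.2k; Sven's bid doesn't change that.
Original bid $759.4k: Sven is highest, pays the top rival bid $467.2k; payoff $513.9k − $467.2k = $46.7k.
Alternative bid $84.1k: Sven is not highest (top rival bid is $467.2k); payoff $0k.
Change in payoff = $0k − ($46.7k) = −$46.7k.

−$46.7k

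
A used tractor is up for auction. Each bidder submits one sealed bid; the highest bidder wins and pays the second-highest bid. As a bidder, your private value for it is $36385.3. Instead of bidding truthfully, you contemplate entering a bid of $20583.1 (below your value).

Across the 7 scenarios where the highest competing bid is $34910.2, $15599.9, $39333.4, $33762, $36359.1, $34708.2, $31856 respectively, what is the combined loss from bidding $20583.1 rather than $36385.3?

$10331

The deviation costs you only when the competing bid falls strictly between $20583.1 and $36385.3; elsewhere both bids give the same outcome.
$34910.2: truthful payoff $1475.1, deviation payoff $0 → loss $1475.1.
$15599.9: outcomes coincide → loss $0.
$39333.4: outcomes coincide → loss $0.
$33762: truthful payoff $2623.3, deviation payoff $0 → loss $2623.3.
$36359.1: truthful payoff $26.2, deviation payoff $0 → loss $26.2.
$34708.2: truthful payoff $1677.1, deviation payoff $0 → loss $1677.1.
$31856: truthful payoff $4529.3, deviation payoff $0 → loss $4529.3.
Total loss = $1475.1 + $2623.3 + $26.2 + $1677.1 + $4529.3 = $10331.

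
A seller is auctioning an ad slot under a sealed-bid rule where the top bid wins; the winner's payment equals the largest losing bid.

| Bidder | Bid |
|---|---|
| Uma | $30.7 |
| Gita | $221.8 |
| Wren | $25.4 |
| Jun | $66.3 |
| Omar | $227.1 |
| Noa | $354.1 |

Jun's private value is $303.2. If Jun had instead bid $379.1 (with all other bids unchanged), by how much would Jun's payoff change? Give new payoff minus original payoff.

The highest bid among the other bidders is $354.1; Jun's bid doesn't change that.
Original bid $66.3: Jun is not highest (top rival bid is $354.1); payoff $0.
Alternative bid $379.1: Jun is highest, pays the top rival bid $354.1; payoff $303.2 − $354.1 = −$50.9.
Change in payoff = −$50.9 − ($0) = −$50.9.

−$50.9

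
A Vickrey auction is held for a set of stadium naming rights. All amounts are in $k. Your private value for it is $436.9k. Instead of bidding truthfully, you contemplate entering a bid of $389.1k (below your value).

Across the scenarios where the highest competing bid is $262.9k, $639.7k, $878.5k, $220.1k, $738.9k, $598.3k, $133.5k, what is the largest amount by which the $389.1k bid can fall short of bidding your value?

$262.9k: same outcome either way → loss $0k.
$639.7k: same outcome either way → loss $0k.
$878.5k: same outcome either way → loss $0k.
$220.1k: same outcome either way → loss $0k.
$738.9k: same outcome either way → loss $0k.
$598.3k: same outcome either way → loss $0k.
$133.5k: same outcome either way → loss $0k.
Maximum loss: $0k.

$0k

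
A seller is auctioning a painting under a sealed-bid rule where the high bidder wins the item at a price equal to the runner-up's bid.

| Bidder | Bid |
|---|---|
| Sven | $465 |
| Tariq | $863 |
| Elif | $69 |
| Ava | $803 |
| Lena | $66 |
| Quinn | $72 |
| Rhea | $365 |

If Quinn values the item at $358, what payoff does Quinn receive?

$0

Highest bid: Tariq at $863, so Tariq wins.
Second-highest bid: Ava at $803 — that is the price the winner pays.
Quinn did not win, so Quinn pays nothing and receives nothing: payoff $0.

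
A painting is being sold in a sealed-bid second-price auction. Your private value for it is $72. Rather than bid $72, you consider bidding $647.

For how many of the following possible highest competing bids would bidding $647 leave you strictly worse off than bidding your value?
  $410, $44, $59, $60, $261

2

The deviation hurts exactly when the highest competing bid lies strictly between $72 and $647 — overbidding then wins at a price above your value.
$410: inside the interval → strictly worse (loss $338).
$44: below both → same outcome either way.
$59: below both → same outcome either way.
$60: below both → same outcome either way.
$261: inside the interval → strictly worse (loss $189).
Count: 2.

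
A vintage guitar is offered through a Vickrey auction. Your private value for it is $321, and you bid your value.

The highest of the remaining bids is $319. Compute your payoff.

Your bid $321 exceeds the highest competing bid $319, so you win.
In a second-price auction the winner pays the second-highest bid, $319.
Payoff = value − price = $321 − $319 = $2.

$2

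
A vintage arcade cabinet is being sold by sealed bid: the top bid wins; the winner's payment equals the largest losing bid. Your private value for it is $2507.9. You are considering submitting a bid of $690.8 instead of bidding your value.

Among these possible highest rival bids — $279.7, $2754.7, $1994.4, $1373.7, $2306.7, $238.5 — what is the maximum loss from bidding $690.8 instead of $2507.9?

$1134.2

$279.7: same outcome either way → loss $0.
$2754.7: same outcome either way → loss $0.
$1994.4: truthful gives $513.5, deviation gives $0 → loss $513.5.
$1373.7: truthful gives $1134.2, deviation gives $0 → loss $1134.2.
$2306.7: truthful gives $201.2, deviation gives $0 → loss $201.2.
$238.5: same outcome either way → loss $0.
Maximum loss: $1134.2.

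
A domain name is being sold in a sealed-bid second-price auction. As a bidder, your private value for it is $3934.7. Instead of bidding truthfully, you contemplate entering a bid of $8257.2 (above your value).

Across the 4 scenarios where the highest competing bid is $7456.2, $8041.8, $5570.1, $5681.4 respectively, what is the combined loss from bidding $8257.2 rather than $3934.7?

The deviation costs you only when the competing bid falls strictly between $3934.7 and $8257.2; elsewhere both bids give the same outcome.
$7456.2: truthful payoff $0, deviation payoff −$3521.5 → loss $3521.5.
$8041.8: truthful payoff $0, deviation payoff −$4107.1 → loss $4107.1.
$5570.1: truthful payoff $0, deviation payoff −$1635.4 → loss $1635.4.
$5681.4: truthful payoff $0, deviation payoff −$1746.7 → loss $1746.7.
Total loss = $3521.5 + $4107.1 + $1635.4 + $1746.7 = $11010.7.

$11010.7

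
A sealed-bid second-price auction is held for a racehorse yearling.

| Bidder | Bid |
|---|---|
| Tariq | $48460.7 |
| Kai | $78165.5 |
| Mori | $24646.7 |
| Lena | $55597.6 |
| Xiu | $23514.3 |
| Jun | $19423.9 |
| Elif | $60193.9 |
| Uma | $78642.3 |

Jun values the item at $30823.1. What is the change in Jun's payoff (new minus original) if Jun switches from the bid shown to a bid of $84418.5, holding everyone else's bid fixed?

The highest bid among the other bidders is $78642.3; Jun's bid doesn't change that.
Original bid $19423.9: Jun is not highest (top rival bid is $78642.3); payoff $0.
Alternative bid $84418.5: Jun is highest, pays the top rival bid $78642.3; payoff $30823.1 − $78642.3 = −$47819.2.
Change in payoff = −$47819.2 − ($0) = −$47819.2.

−$47819.2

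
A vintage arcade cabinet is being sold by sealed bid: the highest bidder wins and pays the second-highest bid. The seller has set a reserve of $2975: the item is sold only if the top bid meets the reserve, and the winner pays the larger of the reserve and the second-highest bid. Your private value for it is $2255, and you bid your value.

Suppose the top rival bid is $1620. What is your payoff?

Your bid $2255 is the highest bid but falls below the reserve $2975, so the item goes unsold. Payoff $0.

$0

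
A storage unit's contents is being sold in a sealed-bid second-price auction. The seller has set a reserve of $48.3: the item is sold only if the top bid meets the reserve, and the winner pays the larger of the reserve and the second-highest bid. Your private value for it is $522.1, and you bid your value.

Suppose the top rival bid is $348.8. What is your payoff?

$173.3

Your bid $522.1 is the highest and exceeds the reserve.
Price = max(second-highest bid, reserve) = max($348.8, $48.3) = $348.8.
Payoff = $522.1 − $348.8 = $173.3.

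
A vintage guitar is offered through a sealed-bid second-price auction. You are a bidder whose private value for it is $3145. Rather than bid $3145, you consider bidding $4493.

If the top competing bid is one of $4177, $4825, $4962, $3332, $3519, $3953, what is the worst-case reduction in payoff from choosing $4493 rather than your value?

$1032

$4177: truthful gives $0, deviation gives −$1032 → loss $1032.
$4825: same outcome either way → loss $0.
$4962: same outcome either way → loss $0.
$3332: truthful gives $0, deviation gives −$187 → loss $187.
$3519: truthful gives $0, deviation gives −$374 → loss $374.
$3953: truthful gives $0, deviation gives −$808 → loss $808.
Maximum loss: $1032.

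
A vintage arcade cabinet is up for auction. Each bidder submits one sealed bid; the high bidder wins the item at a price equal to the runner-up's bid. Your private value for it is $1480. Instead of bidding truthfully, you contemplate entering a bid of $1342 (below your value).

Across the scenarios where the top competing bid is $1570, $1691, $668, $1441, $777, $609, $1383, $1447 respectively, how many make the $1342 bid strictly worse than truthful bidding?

3

The deviation hurts exactly when the highest competing bid lies strictly between $1342 and $1480 — underbidding then forfeits a profitable win.
$1570: above both → same outcome either way.
$1691: above both → same outcome either way.
$668: below both → same outcome either way.
$1441: inside the interval → strictly worse (loss $39).
$777: below both → same outcome either way.
$609: below both → same outcome either way.
$1383: inside the interval → strictly worse (loss $97).
$1447: inside the interval → strictly worse (loss $33).
Count: 3.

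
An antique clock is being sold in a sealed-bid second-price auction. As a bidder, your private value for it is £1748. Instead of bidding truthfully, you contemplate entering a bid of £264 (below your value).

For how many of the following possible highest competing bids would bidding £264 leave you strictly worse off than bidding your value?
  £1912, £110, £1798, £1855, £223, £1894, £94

0

The deviation hurts exactly when the highest competing bid lies strictly between £264 and £1748 — underbidding then forfeits a profitable win.
£1912: above both → same outcome either way.
£110: below both → same outcome either way.
£1798: above both → same outcome either way.
£1855: above both → same outcome either way.
£223: below both → same outcome either way.
£1894: above both → same outcome either way.
£94: below both → same outcome either way.
Count: 0.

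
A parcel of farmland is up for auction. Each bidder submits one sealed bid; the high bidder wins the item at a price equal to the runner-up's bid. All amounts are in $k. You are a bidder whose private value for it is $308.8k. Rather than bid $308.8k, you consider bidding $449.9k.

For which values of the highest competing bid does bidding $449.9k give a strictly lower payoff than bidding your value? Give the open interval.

If the competing bid is below $308.8k, both bids win at the same price — no difference.
If it is above $449.9k, both bids lose — no difference.
If it lies strictly between $308.8k and $449.9k, bidding your value loses (payoff 0) while bidding $449.9k wins at a price above your value (payoff negative).
So the deviation strictly hurts on the open interval ($308.8k, $449.9k).

($308.8k, $449.9k)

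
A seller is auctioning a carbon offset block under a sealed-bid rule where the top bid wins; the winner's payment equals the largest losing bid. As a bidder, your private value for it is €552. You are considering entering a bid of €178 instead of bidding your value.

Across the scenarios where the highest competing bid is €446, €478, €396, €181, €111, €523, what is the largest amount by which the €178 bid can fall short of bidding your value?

€371

€446: truthful gives €106, deviation gives €0 → loss €106.
€478: truthful gives €74, deviation gives €0 → loss €74.
€396: truthful gives €156, deviation gives €0 → loss €156.
€181: truthful gives €371, deviation gives €0 → loss €371.
€111: same outcome either way → loss €0.
€523: truthful gives €29, deviation gives €0 → loss €29.
Maximum loss: €371.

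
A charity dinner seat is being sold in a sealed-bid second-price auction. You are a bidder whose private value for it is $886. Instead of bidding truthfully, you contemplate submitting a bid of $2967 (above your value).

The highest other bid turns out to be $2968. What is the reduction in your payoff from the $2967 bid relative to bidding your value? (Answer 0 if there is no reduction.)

$0

Bidding your value $886: you lose (since $886 < $2968). Payoff $0.
Bidding $2967: you lose. Payoff $0.
Difference = $0 − $0 = $0; both bids lead to the same outcome because the competing bid is above both your value and your alternative bid.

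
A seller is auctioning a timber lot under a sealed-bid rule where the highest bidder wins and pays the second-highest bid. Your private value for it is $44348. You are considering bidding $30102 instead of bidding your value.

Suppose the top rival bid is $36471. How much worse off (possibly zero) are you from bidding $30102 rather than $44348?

$7877

Bidding your value $44348: you win (since $44348 > $36471) and pay $36471. Payoff $7877.
Bidding $30102: you lose. Payoff $0.
The competing bid $36471 lies between your shaded bid and your value, so underbidding forfeits an item you could have won at a profitable price.
Loss from deviating = $7877 − ($0) = $7877.
In a second-price auction your bid sets only whether you win, not what you pay, so bidding your true value is weakly dominant.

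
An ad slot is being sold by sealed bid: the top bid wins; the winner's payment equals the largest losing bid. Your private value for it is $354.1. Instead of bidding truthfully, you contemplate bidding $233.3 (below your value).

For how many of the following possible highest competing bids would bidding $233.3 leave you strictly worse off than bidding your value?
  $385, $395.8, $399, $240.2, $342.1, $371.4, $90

The deviation hurts exactly when the highest competing bid lies strictly between $233.3 and $354.1 — underbidding then forfeits a profitable win.
$385: above both → same outcome either way.
$395.8: above both → same outcome either way.
$399: above both → same outcome either way.
$240.2: inside the interval → strictly worse (loss $113.9).
$342.1: inside the interval → strictly worse (loss $12).
$371.4: above both → same outcome either way.
$90: below both → same outcome either way.
Count: 2.

2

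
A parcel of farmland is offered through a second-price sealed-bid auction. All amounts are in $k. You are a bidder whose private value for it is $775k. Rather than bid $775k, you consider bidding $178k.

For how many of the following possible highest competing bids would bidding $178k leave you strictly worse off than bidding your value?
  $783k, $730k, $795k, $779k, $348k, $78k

2

The deviation hurts exactly when the highest competing bid lies strictly between $178k and $775k — underbidding then forfeits a profitable win.
$783k: above both → same outcome either way.
$730k: inside the interval → strictly worse (loss $45k).
$795k: above both → same outcome either way.
$779k: above both → same outcome either way.
$348k: inside the interval → strictly worse (loss $427k).
$78k: below both → same outcome either way.
Count: 2.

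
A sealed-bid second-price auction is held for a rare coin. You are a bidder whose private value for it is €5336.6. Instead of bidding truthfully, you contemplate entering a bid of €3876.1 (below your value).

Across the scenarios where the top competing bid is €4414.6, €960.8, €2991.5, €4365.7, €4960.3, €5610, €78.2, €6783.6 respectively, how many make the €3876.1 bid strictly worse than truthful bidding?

The deviation hurts exactly when the highest competing bid lies strictly between €3876.1 and €5336.6 — underbidding then forfeits a profitable win.
€4414.6: inside the interval → strictly worse (loss €922).
€960.8: below both → same outcome either way.
€2991.5: below both → same outcome either way.
€4365.7: inside the interval → strictly worse (loss €970.9).
€4960.3: inside the interval → strictly worse (loss €376.3).
€5610: above both → same outcome either way.
€78.2: below both → same outcome either way.
€6783.6: above both → same outcome either way.
Count: 3.

3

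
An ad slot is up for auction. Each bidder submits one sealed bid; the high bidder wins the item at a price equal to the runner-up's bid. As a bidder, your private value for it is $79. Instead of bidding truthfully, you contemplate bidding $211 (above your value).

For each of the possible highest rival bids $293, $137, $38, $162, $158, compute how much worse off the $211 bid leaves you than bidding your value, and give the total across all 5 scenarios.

$220

The deviation costs you only when the competing bid falls strictly between $79 and $211; elsewhere both bids give the same outcome.
$293: outcomes coincide → loss $0.
$137: truthful payoff $0, deviation payoff −$58 → loss $58.
$38: outcomes coincide → loss $0.
$162: truthful payoff $0, deviation payoff −$83 → loss $83.
$158: truthful payoff $0, deviation payoff −$79 → loss $79.
Total loss = $58 + $83 + $79 = $220.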